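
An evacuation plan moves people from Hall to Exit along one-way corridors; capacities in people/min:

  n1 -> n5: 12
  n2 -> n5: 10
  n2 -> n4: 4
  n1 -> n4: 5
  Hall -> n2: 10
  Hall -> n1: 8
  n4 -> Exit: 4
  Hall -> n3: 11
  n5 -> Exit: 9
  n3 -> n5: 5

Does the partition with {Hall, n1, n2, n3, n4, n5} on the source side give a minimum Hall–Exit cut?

Given cut capacity: 4 + 9 = 13.
Augment Hall→n1→n4→Exit: bottleneck 4, flow now 4.
Augment Hall→n1→n5→Exit: bottleneck 4, flow now 8.
Augment Hall→n2→n5→Exit: bottleneck 5, flow now 13.
No augmenting path remains; maximum flow = 13.
Cut capacity 13 equals the max flow, so it is a minimum cut.

Yes — it is a minimum cut (capacity 13).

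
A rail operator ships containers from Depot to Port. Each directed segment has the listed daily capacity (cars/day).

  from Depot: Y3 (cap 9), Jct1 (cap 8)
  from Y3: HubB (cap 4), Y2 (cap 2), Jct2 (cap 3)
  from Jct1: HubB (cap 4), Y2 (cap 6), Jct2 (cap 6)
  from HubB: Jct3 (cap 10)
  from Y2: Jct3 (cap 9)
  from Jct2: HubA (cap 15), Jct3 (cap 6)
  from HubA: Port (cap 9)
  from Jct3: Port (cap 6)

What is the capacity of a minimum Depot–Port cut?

15

Augment Depot→Y3→HubB→Jct3→Port: bottleneck 4, flow now 4.
Augment Depot→Y3→Y2→Jct3→Port: bottleneck 2, flow now 6.
Augment Depot→Y3→Jct2→HubA→Port: bottleneck 3, flow now 9.
Augment Depot→Jct1→Jct2→HubA→Port: bottleneck 6, flow now 15.
No augmenting path remains; maximum flow = 15.
By max-flow min-cut, the minimum cut capacity equals the max flow.
In the residual graph, reachable from Depot: {Depot, Y3, Jct1, HubB, Y2, Jct3}.
Min-cut edges: Y3→Jct2 (3), Jct1→Jct2 (6), Jct3→Port (6); capacity 3 + 6 + 6 = 15.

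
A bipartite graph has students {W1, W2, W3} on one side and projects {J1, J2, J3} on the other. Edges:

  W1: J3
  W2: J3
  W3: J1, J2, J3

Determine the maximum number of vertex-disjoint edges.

2

Unit-capacity flow: source→left, listed edges, right→sink; max matching = max flow.
Augmenting path W1→J3 (+1); matched 1.
Augmenting path W3→J1 (+1); matched 2.
No augmenting path remains; maximum matching = 2.
König certificate: {W3, J3} is a vertex cover of size 2 (every listed pair touches it), so no matching can be larger.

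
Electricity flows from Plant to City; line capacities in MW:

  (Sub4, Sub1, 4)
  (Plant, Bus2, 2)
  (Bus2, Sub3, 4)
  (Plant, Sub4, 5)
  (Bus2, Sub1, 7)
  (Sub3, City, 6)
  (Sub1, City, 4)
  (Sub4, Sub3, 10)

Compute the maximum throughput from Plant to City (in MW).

7

Augment Plant→Bus2→Sub1→City: bottleneck 2, flow now 2.
Augment Plant→Sub4→Sub1→City: bottleneck 2, flow now 4.
Augment Plant→Sub4→Sub3→City: bottleneck 3, flow now 7.
No augmenting path remains; maximum flow = 7.
In the residual graph, reachable from Plant: {Plant}.
Min-cut edges: Plant→Bus2 (2), Plant→Sub4 (5); capacity 2 + 5 = 7.
This cut is saturated, so no flow can exceed 7.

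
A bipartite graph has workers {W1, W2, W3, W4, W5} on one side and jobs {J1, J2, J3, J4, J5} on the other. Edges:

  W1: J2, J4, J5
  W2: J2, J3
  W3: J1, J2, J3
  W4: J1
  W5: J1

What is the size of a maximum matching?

Unit-capacity flow: source→left, listed edges, right→sink; max matching = max flow.
Augmenting path W1→J2 (+1); matched 1.
Augmenting path W2→J3 (+1); matched 2.
Augmenting path W3→J1 (+1); matched 3.
Augmenting path W4→J1→W3→J2→W1→J4 (+1); matched 4.
No augmenting path remains; maximum matching = 4.
König certificate: {W1, W2, W3, J1} is a vertex cover of size 4 (every listed pair touches it), so no matching can be larger.

4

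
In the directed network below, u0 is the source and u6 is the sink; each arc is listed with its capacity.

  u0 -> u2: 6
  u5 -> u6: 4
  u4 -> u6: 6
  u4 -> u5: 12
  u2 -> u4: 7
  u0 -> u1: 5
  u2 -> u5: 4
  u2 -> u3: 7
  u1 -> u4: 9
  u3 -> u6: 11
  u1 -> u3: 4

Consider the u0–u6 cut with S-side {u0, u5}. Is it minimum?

Given cut capacity: 5 + 6 + 4 = 15.
Augment u0→u1→u3→u6: bottleneck 4, flow now 4.
Augment u0→u1→u4→u6: bottleneck 1, flow now 5.
Augment u0→u2→u3→u6: bottleneck 6, flow now 11.
No augmenting path remains; maximum flow = 11.
In the residual graph, reachable from u0: {u0}.
Min-cut edges: u0→u1 (5), u0→u2 (6); capacity 5 + 6 = 11.
Cut capacity 15 exceeds the max flow 11, so it is not minimum.

No — its capacity is 15, but the minimum cut has capacity 11.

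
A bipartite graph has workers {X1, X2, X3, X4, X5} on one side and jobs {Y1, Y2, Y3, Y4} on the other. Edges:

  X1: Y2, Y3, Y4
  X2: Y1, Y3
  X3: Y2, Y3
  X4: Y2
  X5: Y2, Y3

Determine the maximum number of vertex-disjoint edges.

4

Unit-capacity flow: source→left, listed edges, right→sink; max matching = max flow.
Augmenting path X1→Y2 (+1); matched 1.
Augmenting path X2→Y1 (+1); matched 2.
Augmenting path X3→Y3 (+1); matched 3.
Augmenting path X4→Y2→X1→Y4 (+1); matched 4.
No augmenting path remains; maximum matching = 4.
König certificate: {X1, X2, Y2, Y3} is a vertex cover of size 4 (every listed pair touches it), so no matching can be larger.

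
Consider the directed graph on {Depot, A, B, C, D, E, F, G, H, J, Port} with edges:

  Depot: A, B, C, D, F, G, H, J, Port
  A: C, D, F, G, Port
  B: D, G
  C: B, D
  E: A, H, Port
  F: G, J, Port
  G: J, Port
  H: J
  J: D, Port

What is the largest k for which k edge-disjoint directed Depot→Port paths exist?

Assign every edge capacity 1; by Menger, the answer equals the max flow.
Path Depot→Port (+1); total 1.
Path Depot→A→Port (+1); total 2.
Path Depot→F→Port (+1); total 3.
Path Depot→G→Port (+1); total 4.
Path Depot→J→Port (+1); total 5.
No residual Depot→Port path; max flow = 5.
Certifying cut of size 5: {Depot→A, Depot→F, Depot→Port, G→Port, J→Port}.

5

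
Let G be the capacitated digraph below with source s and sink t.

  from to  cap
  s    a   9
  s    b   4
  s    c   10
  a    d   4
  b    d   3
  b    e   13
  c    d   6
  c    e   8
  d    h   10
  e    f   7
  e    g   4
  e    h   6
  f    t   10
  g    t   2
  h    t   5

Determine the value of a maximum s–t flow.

14

Augment s→a→d→h→t: bottleneck 4, flow now 4.
Augment s→b→d→h→t: bottleneck 1, flow now 5.
Augment s→b→e→f→t: bottleneck 3, flow now 8.
Augment s→c→e→f→t: bottleneck 4, flow now 12.
Augment s→c→e→g→t: bottleneck 2, flow now 14.
No augmenting path remains; maximum flow = 14.
In the residual graph, reachable from s: {s, a, b, c, d, e, g, h}.
Min-cut edges: e→f (7), g→t (2), h→t (5); capacity 7 + 2 + 5 = 14.
This cut is saturated, so no flow can exceed 14.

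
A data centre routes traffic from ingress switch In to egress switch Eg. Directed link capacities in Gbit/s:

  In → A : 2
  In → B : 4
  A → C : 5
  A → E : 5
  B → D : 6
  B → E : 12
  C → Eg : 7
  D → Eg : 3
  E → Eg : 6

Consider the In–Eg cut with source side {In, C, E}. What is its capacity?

Edges leaving {In, C, E}: In→A (2), In→B (4), C→Eg (7), E→Eg (6).
Cut capacity = 2 + 4 + 7 + 6 = 19.

19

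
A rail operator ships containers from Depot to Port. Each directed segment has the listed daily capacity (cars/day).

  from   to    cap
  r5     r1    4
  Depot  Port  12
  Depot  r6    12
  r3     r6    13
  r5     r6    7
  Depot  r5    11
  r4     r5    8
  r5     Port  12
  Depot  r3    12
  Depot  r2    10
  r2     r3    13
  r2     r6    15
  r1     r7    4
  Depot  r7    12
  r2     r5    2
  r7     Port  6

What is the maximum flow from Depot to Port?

30

Augment Depot→Port: bottleneck 12, flow now 12.
Augment Depot→r5→Port: bottleneck 11, flow now 23.
Augment Depot→r7→Port: bottleneck 6, flow now 29.
Augment Depot→r2→r5→Port: bottleneck 1, flow now 30.
No augmenting path remains; maximum flow = 30.
In the residual graph, reachable from Depot: {Depot, r1, r2, r3, r5, r6, r7}.
Min-cut edges: Depot→Port (12), r5→Port (12), r7→Port (6); capacity 12 + 12 + 6 = 30.
This cut is saturated, so no flow can exceed 30.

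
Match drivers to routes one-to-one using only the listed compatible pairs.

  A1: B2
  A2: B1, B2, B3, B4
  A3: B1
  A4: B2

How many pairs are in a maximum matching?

3

Unit-capacity flow: source→left, listed edges, right→sink; max matching = max flow.
Augmenting path A1→B2 (+1); matched 1.
Augmenting path A2→B1 (+1); matched 2.
Augmenting path A3→B1→A2→B3 (+1); matched 3.
No augmenting path remains; maximum matching = 3.
König certificate: {A2, A3, B2} is a vertex cover of size 3 (every listed pair touches it), so no matching can be larger.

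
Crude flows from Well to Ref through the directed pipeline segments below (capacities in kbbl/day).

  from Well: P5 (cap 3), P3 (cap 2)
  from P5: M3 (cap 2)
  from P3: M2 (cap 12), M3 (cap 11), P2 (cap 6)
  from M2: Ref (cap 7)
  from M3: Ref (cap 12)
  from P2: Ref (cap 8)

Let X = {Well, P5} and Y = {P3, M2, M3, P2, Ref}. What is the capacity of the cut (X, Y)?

Edges leaving {Well, P5}: Well→P3 (2), P5→M3 (2).
Cut capacity = 2 + 2 = 4.

4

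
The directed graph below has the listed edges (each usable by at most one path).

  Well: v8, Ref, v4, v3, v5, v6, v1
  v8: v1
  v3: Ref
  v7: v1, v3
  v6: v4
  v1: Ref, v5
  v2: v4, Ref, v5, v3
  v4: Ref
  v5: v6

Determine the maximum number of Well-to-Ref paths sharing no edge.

Assign every edge capacity 1; by Menger, the answer equals the max flow.
Path Well→Ref (+1); total 1.
Path Well→v1→Ref (+1); total 2.
Path Well→v3→Ref (+1); total 3.
Path Well→v4→Ref (+1); total 4.
No residual Well→Ref path; max flow = 4.
Certifying cut of size 4: {Well→Ref, Well→v3, v1→Ref, v4→Ref}.

4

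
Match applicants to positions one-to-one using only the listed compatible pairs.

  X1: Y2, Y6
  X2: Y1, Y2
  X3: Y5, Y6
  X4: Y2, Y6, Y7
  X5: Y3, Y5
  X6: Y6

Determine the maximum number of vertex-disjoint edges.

Unit-capacity flow: source→left, listed edges, right→sink; max matching = max flow.
Augmenting path X1→Y2 (+1); matched 1.
Augmenting path X2→Y1 (+1); matched 2.
Augmenting path X3→Y5 (+1); matched 3.
Augmenting path X4→Y6 (+1); matched 4.
Augmenting path X5→Y3 (+1); matched 5.
Augmenting path X6→Y6→X4→Y7 (+1); matched 6.
No augmenting path remains; maximum matching = 6.
König certificate: {X1, X2, X3, X4, X5, X6} is a vertex cover of size 6 (every listed pair touches it), so no matching can be larger.

6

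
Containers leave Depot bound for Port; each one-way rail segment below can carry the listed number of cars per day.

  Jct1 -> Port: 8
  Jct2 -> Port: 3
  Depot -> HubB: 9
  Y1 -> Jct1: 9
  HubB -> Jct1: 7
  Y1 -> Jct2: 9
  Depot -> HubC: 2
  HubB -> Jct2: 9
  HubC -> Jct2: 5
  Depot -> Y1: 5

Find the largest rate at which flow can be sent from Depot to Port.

11

Augment Depot→Y1→Jct1→Port: bottleneck 5, flow now 5.
Augment Depot→HubC→Jct2→Port: bottleneck 2, flow now 7.
Augment Depot→HubB→Jct1→Port: bottleneck 3, flow now 10.
Augment Depot→HubB→Jct2→Port: bottleneck 1, flow now 11.
No augmenting path remains; maximum flow = 11.
In the residual graph, reachable from Depot: {Depot, Y1, HubC, HubB, Jct1, Jct2}.
Min-cut edges: Jct1→Port (8), Jct2→Port (3); capacity 8 + 3 = 11.
This cut is saturated, so no flow can exceed 11.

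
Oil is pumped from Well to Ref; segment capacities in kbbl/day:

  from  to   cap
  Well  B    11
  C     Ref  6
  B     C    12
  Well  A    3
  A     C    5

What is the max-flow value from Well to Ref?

Augment Well→A→C→Ref: bottleneck 3, flow now 3.
Augment Well→B→C→Ref: bottleneck 3, flow now 6.
No augmenting path remains; maximum flow = 6.
In the residual graph, reachable from Well: {Well, A, B, C}.
Min-cut edges: C→Ref (6); capacity 6 = 6.
This cut is saturated, so no flow can exceed 6.

6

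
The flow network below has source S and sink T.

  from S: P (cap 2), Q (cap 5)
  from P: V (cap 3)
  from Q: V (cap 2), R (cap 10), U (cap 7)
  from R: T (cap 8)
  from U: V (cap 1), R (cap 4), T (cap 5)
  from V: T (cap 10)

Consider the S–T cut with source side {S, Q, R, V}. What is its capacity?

Edges leaving {S, Q, R, V}: S→P (2), Q→U (7), R→T (8), V→T (10).
Cut capacity = 2 + 7 + 8 + 10 = 27.

27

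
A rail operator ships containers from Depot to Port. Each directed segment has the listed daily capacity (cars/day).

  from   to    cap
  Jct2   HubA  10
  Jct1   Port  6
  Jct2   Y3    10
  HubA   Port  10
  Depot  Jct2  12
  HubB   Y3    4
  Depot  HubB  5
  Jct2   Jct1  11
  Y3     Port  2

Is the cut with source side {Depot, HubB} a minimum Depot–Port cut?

No — its capacity is 16, but the minimum cut has capacity 14.

Given cut capacity: 12 + 4 = 16.
Augment Depot→HubB→Y3→Port: bottleneck 2, flow now 2.
Augment Depot→Jct2→Jct1→Port: bottleneck 6, flow now 8.
Augment Depot→Jct2→HubA→Port: bottleneck 6, flow now 14.
No augmenting path remains; maximum flow = 14.
In the residual graph, reachable from Depot: {Depot, HubB, Y3}.
Min-cut edges: Depot→Jct2 (12), Y3→Port (2); capacity 12 + 2 = 14.
Cut capacity 16 exceeds the max flow 14, so it is not minimum.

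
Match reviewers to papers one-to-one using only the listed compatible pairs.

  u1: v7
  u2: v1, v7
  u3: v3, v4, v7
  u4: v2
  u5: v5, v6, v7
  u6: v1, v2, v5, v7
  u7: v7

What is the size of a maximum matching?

Unit-capacity flow: source→left, listed edges, right→sink; max matching = max flow.
Augmenting path u1→v7 (+1); matched 1.
Augmenting path u2→v1 (+1); matched 2.
Augmenting path u3→v3 (+1); matched 3.
Augmenting path u4→v2 (+1); matched 4.
Augmenting path u5→v5 (+1); matched 5.
Augmenting path u6→v5→u5→v6 (+1); matched 6.
No augmenting path remains; maximum matching = 6.
König certificate: {u2, u3, u4, u5, u6, v7} is a vertex cover of size 6 (every listed pair touches it), so no matching can be larger.

6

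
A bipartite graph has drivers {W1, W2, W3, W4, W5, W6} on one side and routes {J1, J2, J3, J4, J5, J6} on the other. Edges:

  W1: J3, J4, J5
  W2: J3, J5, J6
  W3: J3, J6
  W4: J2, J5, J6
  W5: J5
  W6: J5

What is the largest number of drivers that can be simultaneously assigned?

5

Unit-capacity flow: source→left, listed edges, right→sink; max matching = max flow.
Augmenting path W1→J3 (+1); matched 1.
Augmenting path W2→J5 (+1); matched 2.
Augmenting path W3→J6 (+1); matched 3.
Augmenting path W4→J2 (+1); matched 4.
Augmenting path W5→J5→W2→J3→W1→J4 (+1); matched 5.
No augmenting path remains; maximum matching = 5.
König certificate: {W1, W2, W3, W4, J5} is a vertex cover of size 5 (every listed pair touches it), so no matching can be larger.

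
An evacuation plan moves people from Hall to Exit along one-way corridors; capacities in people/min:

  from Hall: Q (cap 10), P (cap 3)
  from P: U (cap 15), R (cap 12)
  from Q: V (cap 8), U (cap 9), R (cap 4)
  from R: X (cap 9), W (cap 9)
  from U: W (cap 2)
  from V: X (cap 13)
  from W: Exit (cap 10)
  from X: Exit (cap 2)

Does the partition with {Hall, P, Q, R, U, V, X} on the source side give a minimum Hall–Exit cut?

Given cut capacity: 9 + 2 + 2 = 13.
Augment Hall→P→R→W→Exit: bottleneck 3, flow now 3.
Augment Hall→Q→R→W→Exit: bottleneck 4, flow now 7.
Augment Hall→Q→U→W→Exit: bottleneck 2, flow now 9.
Augment Hall→Q→V→X→Exit: bottleneck 2, flow now 11.
No augmenting path remains; maximum flow = 11.
In the residual graph, reachable from Hall: {Hall, Q, U, V, X}.
Min-cut edges: Hall→P (3), Q→R (4), U→W (2), X→Exit (2); capacity 3 + 4 + 2 + 2 = 11.
Cut capacity 13 exceeds the max flow 11, so it is not minimum.

No — its capacity is 13, but the minimum cut has capacity 11.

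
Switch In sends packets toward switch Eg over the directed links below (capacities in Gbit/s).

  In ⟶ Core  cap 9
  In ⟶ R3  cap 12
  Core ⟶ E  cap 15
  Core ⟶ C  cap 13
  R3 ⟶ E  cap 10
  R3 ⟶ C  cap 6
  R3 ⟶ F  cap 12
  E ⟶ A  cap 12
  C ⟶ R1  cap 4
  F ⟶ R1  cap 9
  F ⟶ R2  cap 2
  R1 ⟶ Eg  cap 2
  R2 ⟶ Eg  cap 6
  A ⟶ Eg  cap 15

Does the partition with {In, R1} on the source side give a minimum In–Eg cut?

Given cut capacity: 9 + 12 + 2 = 23.
Augment In→Core→E→A→Eg: bottleneck 9, flow now 9.
Augment In→R3→E→A→Eg: bottleneck 3, flow now 12.
Augment In→R3→C→R1→Eg: bottleneck 2, flow now 14.
Augment In→R3→F→R2→Eg: bottleneck 2, flow now 16.
No augmenting path remains; maximum flow = 16.
In the residual graph, reachable from In: {In, Core, R3, E, C, F, R1}.
Min-cut edges: E→A (12), F→R2 (2), R1→Eg (2); capacity 12 + 2 + 2 = 16.
Cut capacity 23 exceeds the max flow 16, so it is not minimum.

No — its capacity is 23, but the minimum cut has capacity 16.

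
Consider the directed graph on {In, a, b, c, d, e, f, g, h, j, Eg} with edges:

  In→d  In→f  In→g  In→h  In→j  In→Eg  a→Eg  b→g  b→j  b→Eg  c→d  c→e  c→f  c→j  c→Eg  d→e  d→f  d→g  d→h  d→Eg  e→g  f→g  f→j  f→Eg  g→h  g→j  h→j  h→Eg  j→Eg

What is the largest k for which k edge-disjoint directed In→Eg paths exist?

5

Assign every edge capacity 1; by Menger, the answer equals the max flow.
Path In→Eg (+1); total 1.
Path In→d→Eg (+1); total 2.
Path In→f→Eg (+1); total 3.
Path In→h→Eg (+1); total 4.
Path In→j→Eg (+1); total 5.
No residual In→Eg path; max flow = 5.
Certifying cut of size 5: {In→Eg, In→d, In→f, h→Eg, j→Eg}.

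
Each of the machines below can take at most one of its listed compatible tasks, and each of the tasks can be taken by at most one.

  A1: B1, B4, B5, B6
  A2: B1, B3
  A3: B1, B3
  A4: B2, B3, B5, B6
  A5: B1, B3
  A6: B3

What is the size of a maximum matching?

Unit-capacity flow: source→left, listed edges, right→sink; max matching = max flow.
Augmenting path A1→B1 (+1); matched 1.
Augmenting path A2→B3 (+1); matched 2.
Augmenting path A4→B2 (+1); matched 3.
Augmenting path A3→B1→A1→B4 (+1); matched 4.
No augmenting path remains; maximum matching = 4.
König certificate: {A1, A4, B1, B3} is a vertex cover of size 4 (every listed pair touches it), so no matching can be larger.

4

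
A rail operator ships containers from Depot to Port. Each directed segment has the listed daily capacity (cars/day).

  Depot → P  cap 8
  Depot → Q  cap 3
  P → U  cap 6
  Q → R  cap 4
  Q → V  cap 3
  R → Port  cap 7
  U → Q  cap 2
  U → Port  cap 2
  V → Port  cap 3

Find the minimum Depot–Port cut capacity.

Augment Depot→P→U→Port: bottleneck 2, flow now 2.
Augment Depot→Q→R→Port: bottleneck 3, flow now 5.
Augment Depot→P→U→Q→R→Port: bottleneck 1, flow now 6.
Augment Depot→P→U→Q→V→Port: bottleneck 1, flow now 7.
No augmenting path remains; maximum flow = 7.
By max-flow min-cut, the minimum cut capacity equals the max flow.
In the residual graph, reachable from Depot: {Depot, P, U}.
Min-cut edges: Depot→Q (3), U→Q (2), U→Port (2); capacity 3 + 2 + 2 = 7.

7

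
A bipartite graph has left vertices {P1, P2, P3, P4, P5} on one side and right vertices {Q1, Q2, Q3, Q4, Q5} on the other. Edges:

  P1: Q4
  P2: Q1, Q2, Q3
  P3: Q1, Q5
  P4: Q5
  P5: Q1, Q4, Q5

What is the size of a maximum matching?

Unit-capacity flow: source→left, listed edges, right→sink; max matching = max flow.
Augmenting path P1→Q4 (+1); matched 1.
Augmenting path P2→Q1 (+1); matched 2.
Augmenting path P3→Q5 (+1); matched 3.
Augmenting path P5→Q1→P2→Q2 (+1); matched 4.
No augmenting path remains; maximum matching = 4.
König certificate: {P2, Q1, Q4, Q5} is a vertex cover of size 4 (every listed pair touches it), so no matching can be larger.

4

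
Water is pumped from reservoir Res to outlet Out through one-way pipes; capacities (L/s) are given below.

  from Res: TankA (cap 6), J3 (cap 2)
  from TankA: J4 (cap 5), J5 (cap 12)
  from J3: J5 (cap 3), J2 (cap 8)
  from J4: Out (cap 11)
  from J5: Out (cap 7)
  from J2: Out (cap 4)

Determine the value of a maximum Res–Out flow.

Augment Res→TankA→J4→Out: bottleneck 5, flow now 5.
Augment Res→TankA→J5→Out: bottleneck 1, flow now 6.
Augment Res→J3→J5→Out: bottleneck 2, flow now 8.
No augmenting path remains; maximum flow = 8.
In the residual graph, reachable from Res: {Res}.
Min-cut edges: Res→TankA (6), Res→J3 (2); capacity 6 + 2 = 8.
This cut is saturated, so no flow can exceed 8.

8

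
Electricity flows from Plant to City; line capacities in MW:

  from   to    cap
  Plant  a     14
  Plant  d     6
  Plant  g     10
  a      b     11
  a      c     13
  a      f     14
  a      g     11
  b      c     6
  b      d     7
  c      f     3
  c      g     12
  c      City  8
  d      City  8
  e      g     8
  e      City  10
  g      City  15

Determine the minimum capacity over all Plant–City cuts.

Augment Plant→d→City: bottleneck 6, flow now 6.
Augment Plant→g→City: bottleneck 10, flow now 16.
Augment Plant→a→c→City: bottleneck 8, flow now 24.
Augment Plant→a→g→City: bottleneck 5, flow now 29.
Augment Plant→a→b→d→City: bottleneck 1, flow now 30.
No augmenting path remains; maximum flow = 30.
By max-flow min-cut, the minimum cut capacity equals the max flow.
In the residual graph, reachable from Plant: {Plant}.
Min-cut edges: Plant→a (14), Plant→d (6), Plant→g (10); capacity 14 + 6 + 10 = 30.

30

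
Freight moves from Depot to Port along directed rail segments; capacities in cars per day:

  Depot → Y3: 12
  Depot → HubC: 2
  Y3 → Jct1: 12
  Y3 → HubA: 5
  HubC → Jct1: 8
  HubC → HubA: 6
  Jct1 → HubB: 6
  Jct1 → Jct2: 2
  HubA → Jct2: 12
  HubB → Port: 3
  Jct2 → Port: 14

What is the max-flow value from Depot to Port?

Augment Depot→Y3→Jct1→HubB→Port: bottleneck 3, flow now 3.
Augment Depot→Y3→Jct1→Jct2→Port: bottleneck 2, flow now 5.
Augment Depot→Y3→HubA→Jct2→Port: bottleneck 5, flow now 10.
Augment Depot→HubC→HubA→Jct2→Port: bottleneck 2, flow now 12.
No augmenting path remains; maximum flow = 12.
In the residual graph, reachable from Depot: {Depot, Y3, Jct1, HubB}.
Min-cut edges: Depot→HubC (2), Y3→HubA (5), Jct1→Jct2 (2), HubB→Port (3); capacity 2 + 5 + 2 + 3 = 12.
This cut is saturated, so no flow can exceed 12.

12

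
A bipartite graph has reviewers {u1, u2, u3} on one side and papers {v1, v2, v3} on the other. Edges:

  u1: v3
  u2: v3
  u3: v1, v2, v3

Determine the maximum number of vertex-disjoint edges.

2

Unit-capacity flow: source→left, listed edges, right→sink; max matching = max flow.
Augmenting path u1→v3 (+1); matched 1.
Augmenting path u3→v1 (+1); matched 2.
No augmenting path remains; maximum matching = 2.
König certificate: {u3, v3} is a vertex cover of size 2 (every listed pair touches it), so no matching can be larger.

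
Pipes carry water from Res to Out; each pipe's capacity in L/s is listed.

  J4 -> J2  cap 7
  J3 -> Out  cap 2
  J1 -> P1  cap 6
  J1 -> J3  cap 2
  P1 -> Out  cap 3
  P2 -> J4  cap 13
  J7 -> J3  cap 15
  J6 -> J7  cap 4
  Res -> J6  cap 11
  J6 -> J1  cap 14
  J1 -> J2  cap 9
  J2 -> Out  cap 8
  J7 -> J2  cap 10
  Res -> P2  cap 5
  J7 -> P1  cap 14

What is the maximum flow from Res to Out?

Augment Res→P2→J4→J2→Out: bottleneck 5, flow now 5.
Augment Res→J6→J7→J2→Out: bottleneck 3, flow now 8.
Augment Res→J6→J7→J3→Out: bottleneck 1, flow now 9.
Augment Res→J6→J1→J3→Out: bottleneck 1, flow now 10.
Augment Res→J6→J1→P1→Out: bottleneck 3, flow now 13.
No augmenting path remains; maximum flow = 13.
In the residual graph, reachable from Res: {Res, P2, J6, J7, J1, J4, J2, J3, P1}.
Min-cut edges: J2→Out (8), J3→Out (2), P1→Out (3); capacity 8 + 2 + 3 = 13.
This cut is saturated, so no flow can exceed 13.

13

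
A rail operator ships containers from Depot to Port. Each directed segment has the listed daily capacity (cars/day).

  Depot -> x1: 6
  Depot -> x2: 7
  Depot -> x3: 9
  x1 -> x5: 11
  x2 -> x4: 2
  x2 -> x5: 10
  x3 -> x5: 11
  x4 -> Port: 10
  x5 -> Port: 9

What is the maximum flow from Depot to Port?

Augment Depot→x1→x5→Port: bottleneck 6, flow now 6.
Augment Depot→x2→x4→Port: bottleneck 2, flow now 8.
Augment Depot→x2→x5→Port: bottleneck 3, flow now 11.
No augmenting path remains; maximum flow = 11.
In the residual graph, reachable from Depot: {Depot, x1, x2, x3, x5}.
Min-cut edges: x2→x4 (2), x5→Port (9); capacity 2 + 9 = 11.
This cut is saturated, so no flow can exceed 11.

11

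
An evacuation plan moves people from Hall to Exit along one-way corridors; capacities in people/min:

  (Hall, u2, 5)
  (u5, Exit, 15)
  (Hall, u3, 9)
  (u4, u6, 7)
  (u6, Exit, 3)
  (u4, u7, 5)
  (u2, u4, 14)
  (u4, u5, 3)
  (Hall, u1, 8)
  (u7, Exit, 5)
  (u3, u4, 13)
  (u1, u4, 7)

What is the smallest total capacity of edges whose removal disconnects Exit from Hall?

Augment Hall→u1→u4→u5→Exit: bottleneck 3, flow now 3.
Augment Hall→u1→u4→u6→Exit: bottleneck 3, flow now 6.
Augment Hall→u1→u4→u7→Exit: bottleneck 1, flow now 7.
Augment Hall→u2→u4→u7→Exit: bottleneck 4, flow now 11.
No augmenting path remains; maximum flow = 11.
By max-flow min-cut, the minimum cut capacity equals the max flow.
In the residual graph, reachable from Hall: {Hall, u1, u2, u3, u4, u6}.
Min-cut edges: u4→u5 (3), u4→u7 (5), u6→Exit (3); capacity 3 + 5 + 3 = 11.

11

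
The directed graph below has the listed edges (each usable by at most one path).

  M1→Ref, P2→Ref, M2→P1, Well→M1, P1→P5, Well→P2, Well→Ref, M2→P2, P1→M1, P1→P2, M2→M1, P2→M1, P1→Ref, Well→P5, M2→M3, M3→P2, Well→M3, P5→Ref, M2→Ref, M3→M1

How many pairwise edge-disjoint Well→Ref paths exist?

Assign every edge capacity 1; by Menger, the answer equals the max flow.
Path Well→Ref (+1); total 1.
Path Well→P5→Ref (+1); total 2.
Path Well→P2→Ref (+1); total 3.
Path Well→M1→Ref (+1); total 4.
No residual Well→Ref path; max flow = 4.
Certifying cut of size 4: {M1→Ref, P2→Ref, Well→P5, Well→Ref}.

4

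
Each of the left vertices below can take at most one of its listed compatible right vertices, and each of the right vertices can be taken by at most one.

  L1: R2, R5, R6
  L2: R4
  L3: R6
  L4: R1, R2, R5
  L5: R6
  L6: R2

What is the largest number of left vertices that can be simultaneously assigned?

Unit-capacity flow: source→left, listed edges, right→sink; max matching = max flow.
Augmenting path L1→R2 (+1); matched 1.
Augmenting path L2→R4 (+1); matched 2.
Augmenting path L3→R6 (+1); matched 3.
Augmenting path L4→R1 (+1); matched 4.
Augmenting path L6→R2→L1→R5 (+1); matched 5.
No augmenting path remains; maximum matching = 5.
König certificate: {L1, L2, L4, L6, R6} is a vertex cover of size 5 (every listed pair touches it), so no matching can be larger.

5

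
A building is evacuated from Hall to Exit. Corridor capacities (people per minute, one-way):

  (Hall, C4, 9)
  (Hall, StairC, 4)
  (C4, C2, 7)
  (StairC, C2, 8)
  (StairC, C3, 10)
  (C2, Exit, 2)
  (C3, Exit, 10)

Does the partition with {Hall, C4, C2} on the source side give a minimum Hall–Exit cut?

Yes — it is a minimum cut (capacity 6).

Given cut capacity: 4 + 2 = 6.
Augment Hall→C4→C2→Exit: bottleneck 2, flow now 2.
Augment Hall→StairC→C3→Exit: bottleneck 4, flow now 6.
No augmenting path remains; maximum flow = 6.
Cut capacity 6 equals the max flow, so it is a minimum cut.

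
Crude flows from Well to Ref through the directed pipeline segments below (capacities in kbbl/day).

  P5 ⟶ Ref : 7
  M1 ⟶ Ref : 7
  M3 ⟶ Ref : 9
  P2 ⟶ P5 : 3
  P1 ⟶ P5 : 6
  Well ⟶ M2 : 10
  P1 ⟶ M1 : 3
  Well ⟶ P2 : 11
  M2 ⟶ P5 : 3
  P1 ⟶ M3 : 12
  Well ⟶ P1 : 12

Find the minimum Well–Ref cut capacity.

Augment Well→P2→P5→Ref: bottleneck 3, flow now 3.
Augment Well→M2→P5→Ref: bottleneck 3, flow now 6.
Augment Well→P1→M1→Ref: bottleneck 3, flow now 9.
Augment Well→P1→P5→Ref: bottleneck 1, flow now 10.
Augment Well→P1→M3→Ref: bottleneck 8, flow now 18.
No augmenting path remains; maximum flow = 18.
By max-flow min-cut, the minimum cut capacity equals the max flow.
In the residual graph, reachable from Well: {Well, P2, M2}.
Min-cut edges: Well→P1 (12), P2→P5 (3), M2→P5 (3); capacity 12 + 3 + 3 = 18.

18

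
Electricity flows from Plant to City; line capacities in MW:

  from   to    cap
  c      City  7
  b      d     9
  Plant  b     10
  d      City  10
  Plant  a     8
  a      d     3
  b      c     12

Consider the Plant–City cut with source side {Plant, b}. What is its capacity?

Edges leaving {Plant, b}: Plant→a (8), b→c (12), b→d (9).
Cut capacity = 8 + 12 + 9 = 29.

29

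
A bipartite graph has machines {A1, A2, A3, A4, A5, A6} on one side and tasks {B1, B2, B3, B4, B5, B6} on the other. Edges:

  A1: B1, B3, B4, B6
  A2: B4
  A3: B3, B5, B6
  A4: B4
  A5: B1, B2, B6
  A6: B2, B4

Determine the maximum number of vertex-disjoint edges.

5

Unit-capacity flow: source→left, listed edges, right→sink; max matching = max flow.
Augmenting path A1→B1 (+1); matched 1.
Augmenting path A2→B4 (+1); matched 2.
Augmenting path A3→B3 (+1); matched 3.
Augmenting path A5→B2 (+1); matched 4.
Augmenting path A6→B2→A5→B6 (+1); matched 5.
No augmenting path remains; maximum matching = 5.
König certificate: {A1, A3, A5, A6, B4} is a vertex cover of size 5 (every listed pair touches it), so no matching can be larger.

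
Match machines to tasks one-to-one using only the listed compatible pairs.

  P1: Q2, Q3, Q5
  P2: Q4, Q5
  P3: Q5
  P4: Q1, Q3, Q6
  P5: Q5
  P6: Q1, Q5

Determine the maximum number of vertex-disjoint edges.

Unit-capacity flow: source→left, listed edges, right→sink; max matching = max flow.
Augmenting path P1→Q2 (+1); matched 1.
Augmenting path P2→Q4 (+1); matched 2.
Augmenting path P3→Q5 (+1); matched 3.
Augmenting path P4→Q1 (+1); matched 4.
Augmenting path P6→Q1→P4→Q3 (+1); matched 5.
No augmenting path remains; maximum matching = 5.
König certificate: {P1, P2, P4, P6, Q5} is a vertex cover of size 5 (every listed pair touches it), so no matching can be larger.

5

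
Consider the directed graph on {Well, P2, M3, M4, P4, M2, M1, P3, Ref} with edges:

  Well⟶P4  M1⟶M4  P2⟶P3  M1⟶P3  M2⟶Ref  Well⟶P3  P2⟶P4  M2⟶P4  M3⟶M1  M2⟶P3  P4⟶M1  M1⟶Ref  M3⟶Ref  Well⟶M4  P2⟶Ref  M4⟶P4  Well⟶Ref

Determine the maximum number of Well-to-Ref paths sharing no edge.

Assign every edge capacity 1; by Menger, the answer equals the max flow.
Path Well→Ref (+1); total 1.
Path Well→P4→M1→Ref (+1); total 2.
No residual Well→Ref path; max flow = 2.
Certifying cut of size 2: {P4→M1, Well→Ref}.

2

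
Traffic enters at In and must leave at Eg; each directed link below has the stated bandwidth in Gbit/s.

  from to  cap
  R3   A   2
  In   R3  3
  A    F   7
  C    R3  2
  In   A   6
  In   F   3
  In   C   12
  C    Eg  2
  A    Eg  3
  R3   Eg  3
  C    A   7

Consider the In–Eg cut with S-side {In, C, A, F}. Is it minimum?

Given cut capacity: 3 + 2 + 2 + 3 = 10.
Augment In→C→Eg: bottleneck 2, flow now 2.
Augment In→R3→Eg: bottleneck 3, flow now 5.
Augment In→A→Eg: bottleneck 3, flow now 8.
No augmenting path remains; maximum flow = 8.
In the residual graph, reachable from In: {In, C, R3, A, F}.
Min-cut edges: C→Eg (2), R3→Eg (3), A→Eg (3); capacity 2 + 3 + 3 = 8.
Cut capacity 10 exceeds the max flow 8, so it is not minimum.

No — its capacity is 10, but the minimum cut has capacity 8.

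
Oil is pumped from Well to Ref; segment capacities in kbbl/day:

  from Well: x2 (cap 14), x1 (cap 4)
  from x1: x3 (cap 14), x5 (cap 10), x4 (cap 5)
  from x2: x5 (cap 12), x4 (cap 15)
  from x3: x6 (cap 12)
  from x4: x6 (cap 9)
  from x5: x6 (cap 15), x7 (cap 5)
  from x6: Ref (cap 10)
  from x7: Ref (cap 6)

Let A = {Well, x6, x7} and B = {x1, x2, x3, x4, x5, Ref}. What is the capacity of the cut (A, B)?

Edges leaving {Well, x6, x7}: Well→x1 (4), Well→x2 (14), x6→Ref (10), x7→Ref (6).
Cut capacity = 4 + 14 + 10 + 6 = 34.

34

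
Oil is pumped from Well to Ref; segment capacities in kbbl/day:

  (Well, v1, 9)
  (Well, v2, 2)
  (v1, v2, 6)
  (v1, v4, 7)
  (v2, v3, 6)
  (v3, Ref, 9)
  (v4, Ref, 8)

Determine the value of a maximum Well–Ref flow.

Augment Well→v1→v4→Ref: bottleneck 7, flow now 7.
Augment Well→v2→v3→Ref: bottleneck 2, flow now 9.
Augment Well→v1→v2→v3→Ref: bottleneck 2, flow now 11.
No augmenting path remains; maximum flow = 11.
In the residual graph, reachable from Well: {Well}.
Min-cut edges: Well→v1 (9), Well→v2 (2); capacity 9 + 2 = 11.
This cut is saturated, so no flow can exceed 11.

11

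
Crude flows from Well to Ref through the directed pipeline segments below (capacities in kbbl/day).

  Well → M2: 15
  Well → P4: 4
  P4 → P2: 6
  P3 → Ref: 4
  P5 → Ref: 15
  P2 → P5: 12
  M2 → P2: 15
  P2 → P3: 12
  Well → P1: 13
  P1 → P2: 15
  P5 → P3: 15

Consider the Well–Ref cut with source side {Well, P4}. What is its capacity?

34

Edges leaving {Well, P4}: Well→P1 (13), Well→M2 (15), P4→P2 (6).
Cut capacity = 13 + 15 + 6 = 34.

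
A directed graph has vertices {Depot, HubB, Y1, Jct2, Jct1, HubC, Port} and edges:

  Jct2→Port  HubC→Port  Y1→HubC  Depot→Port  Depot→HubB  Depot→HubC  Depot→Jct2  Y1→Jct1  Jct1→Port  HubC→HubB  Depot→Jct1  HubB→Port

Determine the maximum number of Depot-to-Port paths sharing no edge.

Assign every edge capacity 1; by Menger, the answer equals the max flow.
Path Depot→Port (+1); total 1.
Path Depot→HubB→Port (+1); total 2.
Path Depot→Jct2→Port (+1); total 3.
Path Depot→Jct1→Port (+1); total 4.
Path Depot→HubC→Port (+1); total 5.
No residual Depot→Port path; max flow = 5.
Certifying cut of size 5: {Depot→HubB, Depot→HubC, Depot→Jct1, Depot→Jct2, Depot→Port}.

5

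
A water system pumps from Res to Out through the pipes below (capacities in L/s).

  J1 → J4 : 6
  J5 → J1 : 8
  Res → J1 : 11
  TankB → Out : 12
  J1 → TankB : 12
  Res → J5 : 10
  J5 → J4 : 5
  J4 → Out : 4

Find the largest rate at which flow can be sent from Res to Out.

16

Augment Res→J1→J4→Out: bottleneck 4, flow now 4.
Augment Res→J1→TankB→Out: bottleneck 7, flow now 11.
Augment Res→J5→J1→TankB→Out: bottleneck 5, flow now 16.
No augmenting path remains; maximum flow = 16.
In the residual graph, reachable from Res: {Res, J1, J5, J4}.
Min-cut edges: J1→TankB (12), J4→Out (4); capacity 12 + 4 = 16.
This cut is saturated, so no flow can exceed 16.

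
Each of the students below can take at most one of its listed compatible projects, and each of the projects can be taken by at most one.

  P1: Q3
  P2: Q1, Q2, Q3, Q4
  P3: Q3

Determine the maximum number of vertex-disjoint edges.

Unit-capacity flow: source→left, listed edges, right→sink; max matching = max flow.
Augmenting path P1→Q3 (+1); matched 1.
Augmenting path P2→Q1 (+1); matched 2.
No augmenting path remains; maximum matching = 2.
König certificate: {P2, Q3} is a vertex cover of size 2 (every listed pair touches it), so no matching can be larger.

2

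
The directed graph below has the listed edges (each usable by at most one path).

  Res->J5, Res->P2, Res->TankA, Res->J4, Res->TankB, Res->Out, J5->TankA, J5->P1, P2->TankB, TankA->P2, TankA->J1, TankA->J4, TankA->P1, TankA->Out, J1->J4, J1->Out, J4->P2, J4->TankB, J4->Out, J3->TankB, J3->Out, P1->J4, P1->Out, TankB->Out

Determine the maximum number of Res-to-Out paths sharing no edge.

Assign every edge capacity 1; by Menger, the answer equals the max flow.
Path Res→Out (+1); total 1.
Path Res→TankA→Out (+1); total 2.
Path Res→J4→Out (+1); total 3.
Path Res→TankB→Out (+1); total 4.
Path Res→J5→P1→Out (+1); total 5.
No residual Res→Out path; max flow = 5.
Certifying cut of size 5: {Res→J4, Res→J5, Res→Out, Res→TankA, TankB→Out}.

5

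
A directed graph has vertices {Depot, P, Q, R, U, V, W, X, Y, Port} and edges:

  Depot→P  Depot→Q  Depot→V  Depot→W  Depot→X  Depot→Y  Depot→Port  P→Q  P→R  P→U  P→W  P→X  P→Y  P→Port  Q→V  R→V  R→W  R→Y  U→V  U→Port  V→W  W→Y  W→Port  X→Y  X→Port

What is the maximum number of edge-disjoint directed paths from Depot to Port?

4

Assign every edge capacity 1; by Menger, the answer equals the max flow.
Path Depot→Port (+1); total 1.
Path Depot→P→Port (+1); total 2.
Path Depot→W→Port (+1); total 3.
Path Depot→X→Port (+1); total 4.
No residual Depot→Port path; max flow = 4.
Certifying cut of size 4: {Depot→P, Depot→Port, Depot→X, W→Port}.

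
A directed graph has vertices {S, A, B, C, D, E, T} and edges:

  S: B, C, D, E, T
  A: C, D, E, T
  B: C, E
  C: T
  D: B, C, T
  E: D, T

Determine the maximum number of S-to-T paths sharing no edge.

4

Assign every edge capacity 1; by Menger, the answer equals the max flow.
Path S→T (+1); total 1.
Path S→C→T (+1); total 2.
Path S→D→T (+1); total 3.
Path S→E→T (+1); total 4.
No residual S→T path; max flow = 4.
Certifying cut of size 4: {C→T, D→T, E→T, S→T}.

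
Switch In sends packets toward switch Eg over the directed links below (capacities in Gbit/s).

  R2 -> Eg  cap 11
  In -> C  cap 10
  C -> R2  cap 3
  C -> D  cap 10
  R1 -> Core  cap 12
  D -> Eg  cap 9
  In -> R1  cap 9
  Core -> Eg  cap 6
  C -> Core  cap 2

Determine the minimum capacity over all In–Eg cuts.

Augment In→C→R2→Eg: bottleneck 3, flow now 3.
Augment In→C→D→Eg: bottleneck 7, flow now 10.
Augment In→R1→Core→Eg: bottleneck 6, flow now 16.
No augmenting path remains; maximum flow = 16.
By max-flow min-cut, the minimum cut capacity equals the max flow.
In the residual graph, reachable from In: {In, R1, Core}.
Min-cut edges: In→C (10), Core→Eg (6); capacity 10 + 6 = 16.

16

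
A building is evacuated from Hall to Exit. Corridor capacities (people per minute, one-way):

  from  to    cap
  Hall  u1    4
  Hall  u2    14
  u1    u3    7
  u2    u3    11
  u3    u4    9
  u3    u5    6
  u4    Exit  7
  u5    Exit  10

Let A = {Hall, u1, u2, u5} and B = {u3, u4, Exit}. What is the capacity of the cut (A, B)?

Edges leaving {Hall, u1, u2, u5}: u1→u3 (7), u2→u3 (11), u5→Exit (10).
Cut capacity = 7 + 11 + 10 = 28.

28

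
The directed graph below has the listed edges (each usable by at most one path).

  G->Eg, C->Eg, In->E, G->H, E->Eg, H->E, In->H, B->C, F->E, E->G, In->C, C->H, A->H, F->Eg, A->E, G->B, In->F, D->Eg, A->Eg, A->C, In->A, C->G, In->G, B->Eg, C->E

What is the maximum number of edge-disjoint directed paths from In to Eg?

Assign every edge capacity 1; by Menger, the answer equals the max flow.
Path In→A→Eg (+1); total 1.
Path In→C→Eg (+1); total 2.
Path In→E→Eg (+1); total 3.
Path In→F→Eg (+1); total 4.
Path In→G→Eg (+1); total 5.
Path In→H→E→G→B→Eg (+1); total 6.
No residual In→Eg path; max flow = 6.
Certifying cut of size 6: {In→A, In→C, In→E, In→F, In→G, In→H}.

6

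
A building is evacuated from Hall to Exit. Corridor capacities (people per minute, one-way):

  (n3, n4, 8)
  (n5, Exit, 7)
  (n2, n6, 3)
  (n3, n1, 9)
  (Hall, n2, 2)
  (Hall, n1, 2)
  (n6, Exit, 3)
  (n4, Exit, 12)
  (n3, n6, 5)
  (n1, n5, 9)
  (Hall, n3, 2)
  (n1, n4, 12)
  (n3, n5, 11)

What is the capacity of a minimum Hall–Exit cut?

6

Augment Hall→n1→n4→Exit: bottleneck 2, flow now 2.
Augment Hall→n2→n6→Exit: bottleneck 2, flow now 4.
Augment Hall→n3→n4→Exit: bottleneck 2, flow now 6.
No augmenting path remains; maximum flow = 6.
By max-flow min-cut, the minimum cut capacity equals the max flow.
In the residual graph, reachable from Hall: {Hall}.
Min-cut edges: Hall→n1 (2), Hall→n2 (2), Hall→n3 (2); capacity 2 + 2 + 2 = 6.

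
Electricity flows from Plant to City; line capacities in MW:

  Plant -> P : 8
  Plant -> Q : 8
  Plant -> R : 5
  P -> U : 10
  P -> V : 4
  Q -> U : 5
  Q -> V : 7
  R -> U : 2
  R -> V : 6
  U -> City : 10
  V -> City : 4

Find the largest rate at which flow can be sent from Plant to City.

Augment Plant→P→U→City: bottleneck 8, flow now 8.
Augment Plant→Q→U→City: bottleneck 2, flow now 10.
Augment Plant→Q→V→City: bottleneck 4, flow now 14.
No augmenting path remains; maximum flow = 14.
In the residual graph, reachable from Plant: {Plant, P, Q, R, U, V}.
Min-cut edges: U→City (10), V→City (4); capacity 10 + 4 = 14.
This cut is saturated, so no flow can exceed 14.

14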